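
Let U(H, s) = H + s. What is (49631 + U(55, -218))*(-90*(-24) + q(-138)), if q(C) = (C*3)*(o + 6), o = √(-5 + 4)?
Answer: -16027632 - 20479752*I ≈ -1.6028e+7 - 2.048e+7*I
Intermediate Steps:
o = I (o = √(-1) = I ≈ 1.0*I)
q(C) = 3*C*(6 + I) (q(C) = (C*3)*(I + 6) = (3*C)*(6 + I) = 3*C*(6 + I))
(49631 + U(55, -218))*(-90*(-24) + q(-138)) = (49631 + (55 - 218))*(-90*(-24) + 3*(-138)*(6 + I)) = (49631 - 163)*(2160 + (-2484 - 414*I)) = 49468*(-324 - 414*I) = -16027632 - 20479752*I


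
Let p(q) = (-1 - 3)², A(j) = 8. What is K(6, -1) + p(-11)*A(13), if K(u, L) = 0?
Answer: 128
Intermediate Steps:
p(q) = 16 (p(q) = (-4)² = 16)
K(6, -1) + p(-11)*A(13) = 0 + 16*8 = 0 + 128 = 128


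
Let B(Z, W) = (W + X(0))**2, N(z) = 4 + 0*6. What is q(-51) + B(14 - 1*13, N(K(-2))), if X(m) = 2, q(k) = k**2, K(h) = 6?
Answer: 2637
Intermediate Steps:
N(z) = 4 (N(z) = 4 + 0 = 4)
B(Z, W) = (2 + W)**2 (B(Z, W) = (W + 2)**2 = (2 + W)**2)
q(-51) + B(14 - 1*13, N(K(-2))) = (-51)**2 + (2 + 4)**2 = 2601 + 6**2 = 2601 + 36 = 2637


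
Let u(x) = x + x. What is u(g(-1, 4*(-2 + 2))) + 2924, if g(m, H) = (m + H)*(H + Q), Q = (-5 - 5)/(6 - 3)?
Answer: 8792/3 ≈ 2930.7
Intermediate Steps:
Q = -10/3 ≈ -3.3333
g(m, H) = (-10/3 + H)*(H + m) (g(m, H) = (m + H)*(H - 10/3) = (H + m)*(-10/3 + H) = (-10/3 + H)*(H + m))
u(x) = 2*x
u(g(-1, 4*(-2 + 2))) + 2924 = 2*((4*(-2 + 2))² - 40*(-2 + 2)/3 - 10/3*(-1) + (4*(-2 + 2))*(-1)) + 2924 = 2*((4*0)² - 40*0/3 + 10/3 + (4*0)*(-1)) + 2924 = 2*(0² - 10/3*0 + 10/3 + 0*(-1)) + 2924 = 2*(0 + 0 + 10/3 + 0) + 2924 = 2*(10/3) + 2924 = 20/3 + 2924 = 8792/3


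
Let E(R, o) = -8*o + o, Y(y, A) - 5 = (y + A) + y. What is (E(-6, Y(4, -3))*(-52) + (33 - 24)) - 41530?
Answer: -37881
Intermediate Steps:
Y(y, A) = 5 + A + 2*y (Y(y, A) = 5 + ((y + A) + y) = 5 + ((A + y) + y) = 5 + (A + 2*y) = 5 + A + 2*y)
E(R, o) = -7*o
(E(-6, Y(4, -3))*(-52) + (33 - 24)) - 41530 = (-7*(5 - 3 + 2*4)*(-52) + (33 - 24)) - 41530 = (-7*(5 - 3 + 8)*(-52) + 9) - 41530 = (-7*10*(-52) + 9) - 41530 = (-70*(-52) + 9) - 41530 = (3640 + 9) - 41530 = 3649 - 41530 = -37881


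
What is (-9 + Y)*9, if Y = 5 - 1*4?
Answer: -72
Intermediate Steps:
Y = 1 (Y = 5 - 4 = 1)
(-9 + Y)*9 = (-9 + 1)*9 = -8*9 = -72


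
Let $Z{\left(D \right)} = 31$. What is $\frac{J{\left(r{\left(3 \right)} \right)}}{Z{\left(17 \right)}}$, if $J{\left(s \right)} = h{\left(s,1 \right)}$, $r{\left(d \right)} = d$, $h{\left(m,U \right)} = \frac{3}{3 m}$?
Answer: $\frac{1}{93} \approx 0.010753$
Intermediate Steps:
$h{\left(m,U \right)} = \frac{1}{m}$ ($h{\left(m,U \right)} = 3 \frac{1}{3 m} = \frac{1}{m}$)
$J{\left(s \right)} = \frac{1}{s}$
$\frac{J{\left(r{\left(3 \right)} \right)}}{Z{\left(17 \right)}} = \frac{1}{3 \cdot 31} = \frac{1}{3} \cdot \frac{1}{31} = \frac{1}{93}$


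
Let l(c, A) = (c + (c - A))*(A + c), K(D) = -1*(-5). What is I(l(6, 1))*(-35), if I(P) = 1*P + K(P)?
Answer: -2870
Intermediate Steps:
K(D) = 5
l(c, A) = (A + c)*(-A + 2*c) (l(c, A) = (-A + 2*c)*(A + c) = (A + c)*(-A + 2*c))
I(P) = 5 + P (I(P) = 1*P + 5 = P + 5 = 5 + P)
I(l(6, 1))*(-35) = (5 + (-1*1² + 2*6² + 1*6))*(-35) = (5 + (-1*1 + 2*36 + 6))*(-35) = (5 + (-1 + 72 + 6))*(-35) = (5 + 77)*(-35) = 82*(-35) = -2870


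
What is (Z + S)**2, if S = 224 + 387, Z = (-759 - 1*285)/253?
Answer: 23574224521/64009 ≈ 3.6830e+5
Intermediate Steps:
Z = -1044/253 (Z = (-759 - 285)*(1/253) = -1044*1/253 = -1044/253 ≈ -4.1265)
S = 611
(Z + S)**2 = (-1044/253 + 611)**2 = (153539/253)**2 = 23574224521/64009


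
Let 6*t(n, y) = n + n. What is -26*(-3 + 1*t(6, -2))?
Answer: 26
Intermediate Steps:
t(n, y) = n/3 (t(n, y) = (n + n)/6 = (2*n)/6 = n/3)
-26*(-3 + 1*t(6, -2)) = -26*(-3 + 1*((1/3)*6)) = -26*(-3 + 1*2) = -26*(-3 + 2) = -26*(-1) = 26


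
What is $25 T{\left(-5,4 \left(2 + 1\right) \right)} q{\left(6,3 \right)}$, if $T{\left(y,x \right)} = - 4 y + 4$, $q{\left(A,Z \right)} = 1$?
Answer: $600$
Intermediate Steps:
$T{\left(y,x \right)} = 4 - 4 y$
$25 T{\left(-5,4 \left(2 + 1\right) \right)} q{\left(6,3 \right)} = 25 \left(4 - -20\right) 1 = 25 \left(4 + 20\right) 1 = 25 \cdot 24 \cdot 1 = 600 \cdot 1 = 600$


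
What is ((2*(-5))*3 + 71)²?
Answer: 1681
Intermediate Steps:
((2*(-5))*3 + 71)² = (-10*3 + 71)² = (-30 + 71)² = 41² = 1681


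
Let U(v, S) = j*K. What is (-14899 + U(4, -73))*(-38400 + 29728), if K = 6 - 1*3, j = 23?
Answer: 128605760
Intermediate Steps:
K = 3 (K = 6 - 3 = 3)
U(v, S) = 69 (U(v, S) = 23*3 = 69)
(-14899 + U(4, -73))*(-38400 + 29728) = (-14899 + 69)*(-38400 + 29728) = -14830*(-8672) = 128605760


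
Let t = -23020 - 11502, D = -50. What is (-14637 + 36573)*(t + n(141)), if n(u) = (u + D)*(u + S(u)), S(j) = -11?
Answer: -497771712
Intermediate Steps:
t = -34522
n(u) = (-50 + u)*(-11 + u) (n(u) = (u - 50)*(u - 11) = (-50 + u)*(-11 + u))
(-14637 + 36573)*(t + n(141)) = (-14637 + 36573)*(-34522 + (550 + 141**2 - 61*141)) = 21936*(-34522 + (550 + 19881 - 8601)) = 21936*(-34522 + 11830) = 21936*(-22692) = -497771712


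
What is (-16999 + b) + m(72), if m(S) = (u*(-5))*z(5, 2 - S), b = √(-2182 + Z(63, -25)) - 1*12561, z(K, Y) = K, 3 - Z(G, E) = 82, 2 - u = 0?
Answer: -29610 + I*√2261 ≈ -29610.0 + 47.55*I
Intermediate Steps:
u = 2 (u = 2 - 1*0 = 2 + 0 = 2)
Z(G, E) = -79 (Z(G, E) = 3 - 1*82 = 3 - 82 = -79)
b = -12561 + I*√2261 (b = √(-2182 - 79) - 1*12561 = √(-2261) - 12561 = I*√2261 - 12561 = -12561 + I*√2261 ≈ -12561.0 + 47.55*I)
m(S) = -50 (m(S) = (2*(-5))*5 = -10*5 = -50)
(-16999 + b) + m(72) = (-16999 + (-12561 + I*√2261)) - 50 = (-29560 + I*√2261) - 50 = -29610 + I*√2261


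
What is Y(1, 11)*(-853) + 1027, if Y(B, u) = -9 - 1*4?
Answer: 12116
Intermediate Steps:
Y(B, u) = -13 (Y(B, u) = -9 - 4 = -13)
Y(1, 11)*(-853) + 1027 = -13*(-853) + 1027 = 11089 + 1027 = 12116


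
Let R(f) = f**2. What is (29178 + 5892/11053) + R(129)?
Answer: 506443299/11053 ≈ 45820.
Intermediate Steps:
(29178 + 5892/11053) + R(129) = (29178 + 5892/11053) + 129**2 = (29178 + 5892*(1/11053)) + 16641 = (29178 + 5892/11053) + 16641 = 322510326/11053 + 16641 = 506443299/11053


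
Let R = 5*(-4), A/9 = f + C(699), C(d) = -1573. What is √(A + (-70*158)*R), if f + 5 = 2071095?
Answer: √18846853 ≈ 4341.3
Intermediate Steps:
f = 2071090 (f = -5 + 2071095 = 2071090)
A = 18625653 (A = 9*(2071090 - 1573) = 9*2069517 = 18625653)
R = -20
√(A + (-70*158)*R) = √(18625653 - 70*158*(-20)) = √(18625653 - 11060*(-20)) = √(18625653 + 221200) = √18846853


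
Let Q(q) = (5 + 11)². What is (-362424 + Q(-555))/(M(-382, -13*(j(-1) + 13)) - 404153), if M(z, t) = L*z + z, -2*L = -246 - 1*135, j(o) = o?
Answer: 181084/238653 ≈ 0.75878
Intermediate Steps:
Q(q) = 256 (Q(q) = 16² = 256)
L = 381/2 (L = -(-246 - 1*135)/2 = -(-246 - 135)/2 = -½*(-381) = 381/2 ≈ 190.50)
M(z, t) = 383*z/2 (M(z, t) = 381*z/2 + z = 383*z/2)
(-362424 + Q(-555))/(M(-382, -13*(j(-1) + 13)) - 404153) = (-362424 + 256)/((383/2)*(-382) - 404153) = -362168/(-73153 - 404153) = -362168/(-477306) = -362168*(-1/477306) = 181084/238653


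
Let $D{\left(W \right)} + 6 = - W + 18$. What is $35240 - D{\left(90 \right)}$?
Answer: $35318$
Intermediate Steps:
$D{\left(W \right)} = 12 - W$ ($D{\left(W \right)} = -6 - \left(-18 + W\right) = 12 - W$)
$35240 - D{\left(90 \right)} = 35240 - \left(12 - 90\right) = 35240 - -78 = 35240 + 78 = 35318$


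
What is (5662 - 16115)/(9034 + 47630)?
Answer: -10453/56664 ≈ -0.18447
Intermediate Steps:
(5662 - 16115)/(9034 + 47630) = -10453/56664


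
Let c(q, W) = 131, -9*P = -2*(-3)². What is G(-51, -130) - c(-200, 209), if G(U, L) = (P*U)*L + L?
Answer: 12999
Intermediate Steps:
P = 2 (P = -(-2)*(-3)²/9 = -(-2)*9/9 = -⅑*(-18) = 2)
G(U, L) = L + 2*L*U (G(U, L) = (2*U)*L + L = 2*L*U + L = L + 2*L*U)
G(-51, -130) - c(-200, 209) = -130*(1 + 2*(-51)) - 1*131 = -130*(1 - 102) - 131 = -130*(-101) - 131 = 13130 - 131 = 12999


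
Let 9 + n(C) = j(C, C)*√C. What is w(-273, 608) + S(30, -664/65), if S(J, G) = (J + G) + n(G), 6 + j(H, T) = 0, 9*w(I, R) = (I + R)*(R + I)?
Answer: 7300934/585 - 12*I*√10790/65 ≈ 12480.0 - 19.177*I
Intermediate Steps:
w(I, R) = (I + R)²/9 (w(I, R) = ((I + R)*(R + I))/9 = ((I + R)*(I + R))/9 = (I + R)²/9)
j(H, T) = -6 (j(H, T) = -6 + 0 = -6)
n(C) = -9 - 6*√C
S(J, G) = -9 + G + J - 6*√G (S(J, G) = (J + G) + (-9 - 6*√G) = (G + J) + (-9 - 6*√G) = -9 + G + J - 6*√G)
w(-273, 608) + S(30, -664/65) = (-273 + 608)²/9 + (-9 - 664/65 + 30 - 6*2*I*√10790/65) = (⅑)*335² + (-9 - 664*1/65 + 30 - 6*2*I*√10790/65) = (⅑)*112225 + (-9 - 664/65 + 30 - 12*I*√10790/65) = 112225/9 + (-9 - 664/65 + 30 - 12*I*√10790/65) = 112225/9 + (701/65 - 12*I*√10790/65) = 7300934/585 - 12*I*√10790/65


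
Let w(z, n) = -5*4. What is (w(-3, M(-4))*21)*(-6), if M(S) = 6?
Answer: 2520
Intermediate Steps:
w(z, n) = -20
(w(-3, M(-4))*21)*(-6) = -20*21*(-6) = -420*(-6) = 2520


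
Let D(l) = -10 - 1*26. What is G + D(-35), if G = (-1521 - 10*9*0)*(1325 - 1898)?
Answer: 871497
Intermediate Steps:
D(l) = -36 (D(l) = -10 - 26 = -36)
G = 871533 (G = (-1521 - 90*0)*(-573) = (-1521 + 0)*(-573) = -1521*(-573) = 871533)
G + D(-35) = 871533 - 36 = 871497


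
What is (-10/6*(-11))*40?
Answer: 2200/3 ≈ 733.33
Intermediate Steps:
(-10/6*(-11))*40 = (-10*1/6*(-11))*40 = -5/3*(-11)*40 = (55/3)*40 = 2200/3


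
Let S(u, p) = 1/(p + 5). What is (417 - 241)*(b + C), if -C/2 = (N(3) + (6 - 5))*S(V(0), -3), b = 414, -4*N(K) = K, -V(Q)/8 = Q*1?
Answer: 72820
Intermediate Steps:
V(Q) = -8*Q
N(K) = -K/4
S(u, p) = 1/(5 + p)
C = -¼ (C = -2*(-¼*3 + (6 - 5))/(5 - 3) = -2*(-¾ + 1)/2 = -1/(2*2) = -2*⅛ = -¼ ≈ -0.25000)
(417 - 241)*(b + C) = (417 - 241)*(414 - ¼) = 176*(1655/4) = 72820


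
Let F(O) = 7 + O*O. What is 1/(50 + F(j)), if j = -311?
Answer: 1/96778 ≈ 1.0333e-5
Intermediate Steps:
F(O) = 7 + O**2
1/(50 + F(j)) = 1/(50 + (7 + (-311)**2)) = 1/(50 + (7 + 96721)) = 1/(50 + 96728) = 1/96778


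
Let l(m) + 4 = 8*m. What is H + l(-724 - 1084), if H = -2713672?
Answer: -2728140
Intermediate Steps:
l(m) = -4 + 8*m
H + l(-724 - 1084) = -2713672 + (-4 + 8*(-724 - 1084)) = -2713672 + (-4 + 8*(-1808)) = -2713672 + (-4 - 14464) = -2713672 - 14468 = -2728140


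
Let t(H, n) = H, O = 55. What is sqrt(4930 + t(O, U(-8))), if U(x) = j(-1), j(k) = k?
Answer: sqrt(4985) ≈ 70.604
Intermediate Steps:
U(x) = -1
sqrt(4930 + t(O, U(-8))) = sqrt(4930 + 55) = sqrt(4985)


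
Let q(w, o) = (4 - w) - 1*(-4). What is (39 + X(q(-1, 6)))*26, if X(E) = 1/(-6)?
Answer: 3029/3 ≈ 1009.7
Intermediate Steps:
q(w, o) = 8 - w (q(w, o) = (4 - w) + 4 = 8 - w)
X(E) = -⅙
(39 + X(q(-1, 6)))*26 = (39 - ⅙)*26 = (233/6)*26 = 3029/3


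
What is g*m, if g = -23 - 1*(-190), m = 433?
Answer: 72311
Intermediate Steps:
g = 167 (g = -23 + 190 = 167)
g*m = 167*433 = 72311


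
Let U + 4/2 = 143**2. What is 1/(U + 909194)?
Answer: 1/929641 ≈ 1.0757e-6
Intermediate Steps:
U = 20447 (U = -2 + 143**2 = -2 + 20449 = 20447)
1/(U + 909194) = 1/(20447 + 909194) = 1/929641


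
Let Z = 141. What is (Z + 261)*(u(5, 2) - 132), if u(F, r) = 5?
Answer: -51054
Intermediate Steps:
(Z + 261)*(u(5, 2) - 132) = (141 + 261)*(5 - 132) = 402*(-127) = -51054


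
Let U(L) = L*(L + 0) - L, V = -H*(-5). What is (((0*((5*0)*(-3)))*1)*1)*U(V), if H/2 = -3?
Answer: 0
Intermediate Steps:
H = -6 (H = 2*(-3) = -6)
V = -30 (V = -1*(-6)*(-5) = 6*(-5) = -30)
U(L) = L² - L (U(L) = L*L - L = L² - L)
(((0*((5*0)*(-3)))*1)*1)*U(V) = (((0*((5*0)*(-3)))*1)*1)*(-30*(-1 - 30)) = (((0*(0*(-3)))*1)*1)*(-30*(-31)) = (((0*0)*1)*1)*930 = ((0*1)*1)*930 = (0*1)*930 = 0*930 = 0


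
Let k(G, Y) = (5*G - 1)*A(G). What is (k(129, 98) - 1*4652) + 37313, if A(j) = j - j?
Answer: 32661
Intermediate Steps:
A(j) = 0
k(G, Y) = 0 (k(G, Y) = (5*G - 1)*0 = (-1 + 5*G)*0 = 0)
(k(129, 98) - 1*4652) + 37313 = (0 - 1*4652) + 37313 = (0 - 4652) + 37313 = -4652 + 37313 = 32661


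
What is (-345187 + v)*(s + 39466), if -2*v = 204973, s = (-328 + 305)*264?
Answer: -14949608859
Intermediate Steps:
s = -6072 (s = -23*264 = -6072)
v = -204973/2 (v = -½*204973 = -204973/2 ≈ -1.0249e+5)
(-345187 + v)*(s + 39466) = (-345187 - 204973/2)*(-6072 + 39466) = -895347/2*33394 = -14949608859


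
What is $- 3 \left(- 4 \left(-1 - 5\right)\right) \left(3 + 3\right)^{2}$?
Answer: $-2592$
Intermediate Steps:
$- 3 \left(- 4 \left(-1 - 5\right)\right) \left(3 + 3\right)^{2} = - 3 \left(\left(-4\right) \left(-6\right)\right) 6^{2} = \left(-3\right) 24 \cdot 36 = \left(-72\right) 36 = -2592$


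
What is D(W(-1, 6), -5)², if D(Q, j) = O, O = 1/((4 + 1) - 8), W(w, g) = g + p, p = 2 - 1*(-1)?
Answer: ⅑ ≈ 0.11111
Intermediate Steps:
p = 3 (p = 2 + 1 = 3)
W(w, g) = 3 + g (W(w, g) = g + 3 = 3 + g)
O = -⅓ (O = 1/(5 - 8) = 1/(-3) = -⅓ ≈ -0.33333)
D(Q, j) = -⅓
D(W(-1, 6), -5)² = (-⅓)² = ⅑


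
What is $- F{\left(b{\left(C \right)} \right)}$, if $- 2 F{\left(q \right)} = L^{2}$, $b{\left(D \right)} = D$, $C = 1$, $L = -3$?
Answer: $\frac{9}{2} \approx 4.5$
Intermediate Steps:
$F{\left(q \right)} = - \frac{9}{2}$ ($F{\left(q \right)} = - \frac{\left(-3\right)^{2}}{2} = \left(- \frac{1}{2}\right) 9 = - \frac{9}{2}$)
$- F{\left(b{\left(C \right)} \right)} = \left(-1\right) \left(- \frac{9}{2}\right) = \frac{9}{2}$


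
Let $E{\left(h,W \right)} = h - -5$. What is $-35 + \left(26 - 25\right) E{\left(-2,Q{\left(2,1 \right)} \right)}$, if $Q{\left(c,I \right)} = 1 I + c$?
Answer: $-32$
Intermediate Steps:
$Q{\left(c,I \right)} = I + c$
$E{\left(h,W \right)} = 5 + h$ ($E{\left(h,W \right)} = h + 5 = 5 + h$)
$-35 + \left(26 - 25\right) E{\left(-2,Q{\left(2,1 \right)} \right)} = -35 + \left(26 - 25\right) \left(5 - 2\right) = -35 + \left(26 - 25\right) 3 = -35 + 1 \cdot 3 = -35 + 3 = -32$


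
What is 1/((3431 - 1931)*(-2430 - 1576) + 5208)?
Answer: -1/6003792 ≈ -1.6656e-7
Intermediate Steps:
1/((3431 - 1931)*(-2430 - 1576) + 5208) = 1/(1500*(-4006) + 5208) = 1/(-6009000 + 5208) = 1/(-6003792) = -1/6003792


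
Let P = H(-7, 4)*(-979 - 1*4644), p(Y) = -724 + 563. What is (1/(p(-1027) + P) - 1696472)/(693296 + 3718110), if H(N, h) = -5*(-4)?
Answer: -191058373113/496816955126 ≈ -0.38456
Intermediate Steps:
H(N, h) = 20
p(Y) = -161
P = -112460 (P = 20*(-979 - 1*4644) = 20*(-979 - 4644) = 20*(-5623) = -112460)
(1/(p(-1027) + P) - 1696472)/(693296 + 3718110) = (1/(-161 - 112460) - 1696472)/(693296 + 3718110) = (1/(-112621) - 1696472)/4411406 = (-1/112621 - 1696472)*(1/4411406) = -191058373113/112621*1/4411406 = -191058373113/496816955126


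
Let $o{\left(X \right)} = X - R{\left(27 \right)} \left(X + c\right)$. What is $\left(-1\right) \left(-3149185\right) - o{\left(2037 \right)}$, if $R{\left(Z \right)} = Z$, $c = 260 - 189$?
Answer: $3204064$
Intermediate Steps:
$c = 71$ ($c = 260 - 189 = 71$)
$o{\left(X \right)} = -1917 - 26 X$ ($o{\left(X \right)} = X - 27 \left(X + 71\right) = X - 27 \left(71 + X\right) = X - \left(1917 + 27 X\right) = -1917 - 26 X$)
$\left(-1\right) \left(-3149185\right) - o{\left(2037 \right)} = \left(-1\right) \left(-3149185\right) - \left(-1917 - 52962\right) = 3149185 - \left(-1917 - 52962\right) = 3149185 - -54879 = 3149185 + 54879 = 3204064$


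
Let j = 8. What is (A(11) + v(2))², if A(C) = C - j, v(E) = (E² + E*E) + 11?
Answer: 484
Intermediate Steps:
v(E) = 11 + 2*E² (v(E) = (E² + E²) + 11 = 2*E² + 11 = 11 + 2*E²)
A(C) = -8 + C (A(C) = C - 1*8 = C - 8 = -8 + C)
(A(11) + v(2))² = ((-8 + 11) + (11 + 2*2²))² = (3 + (11 + 2*4))² = (3 + (11 + 8))² = (3 + 19)² = 22² = 484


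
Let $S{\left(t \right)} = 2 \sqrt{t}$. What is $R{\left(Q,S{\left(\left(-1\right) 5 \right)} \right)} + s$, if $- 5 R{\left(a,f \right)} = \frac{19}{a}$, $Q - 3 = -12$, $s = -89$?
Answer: $- \frac{3986}{45} \approx -88.578$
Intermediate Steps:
$Q = -9$ ($Q = 3 - 12 = -9$)
$R{\left(a,f \right)} = - \frac{19}{5 a}$ ($R{\left(a,f \right)} = - \frac{19 \frac{1}{a}}{5} = - \frac{19}{5 a}$)
$R{\left(Q,S{\left(\left(-1\right) 5 \right)} \right)} + s = - \frac{19}{5 \left(-9\right)} - 89 = \left(- \frac{19}{5}\right) \left(- \frac{1}{9}\right) - 89 = \frac{19}{45} - 89 = - \frac{3986}{45}$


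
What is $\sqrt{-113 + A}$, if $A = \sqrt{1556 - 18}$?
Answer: $\sqrt{-113 + \sqrt{1538}} \approx 8.5897 i$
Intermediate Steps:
$A = \sqrt{1538} \approx 39.217$
$\sqrt{-113 + A} = \sqrt{-113 + \sqrt{1538}}$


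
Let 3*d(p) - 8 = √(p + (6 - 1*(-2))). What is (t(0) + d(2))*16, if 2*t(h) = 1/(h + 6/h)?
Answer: 128/3 + 16*√10/3 ≈ 59.532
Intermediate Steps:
t(h) = 1/(2*(h + 6/h))
d(p) = 8/3 + √(8 + p)/3 (d(p) = 8/3 + √(p + (6 - 1*(-2)))/3 = 8/3 + √(p + (6 + 2))/3 = 8/3 + √(p + 8)/3 = 8/3 + √(8 + p)/3)
(t(0) + d(2))*16 = ((½)*0/(6 + 0²) + (8/3 + √(8 + 2)/3))*16 = ((½)*0/(6 + 0) + (8/3 + √10/3))*16 = ((½)*0/6 + (8/3 + √10/3))*16 = ((½)*0*(⅙) + (8/3 + √10/3))*16 = (0 + (8/3 + √10/3))*16 = (8/3 + √10/3)*16 = 128/3 + 16*√10/3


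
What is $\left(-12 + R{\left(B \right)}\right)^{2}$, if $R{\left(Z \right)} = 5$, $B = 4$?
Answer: $49$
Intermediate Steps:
$\left(-12 + R{\left(B \right)}\right)^{2} = \left(-12 + 5\right)^{2} = \left(-7\right)^{2} = 49$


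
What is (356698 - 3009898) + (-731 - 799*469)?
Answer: -3028662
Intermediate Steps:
(356698 - 3009898) + (-731 - 799*469) = -2653200 + (-731 - 374731) = -2653200 - 375462 = -3028662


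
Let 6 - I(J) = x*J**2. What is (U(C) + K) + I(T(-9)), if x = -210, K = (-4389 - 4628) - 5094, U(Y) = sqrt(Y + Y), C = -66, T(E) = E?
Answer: 2905 + 2*I*sqrt(33) ≈ 2905.0 + 11.489*I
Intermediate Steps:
U(Y) = sqrt(2)*sqrt(Y) (U(Y) = sqrt(2*Y) = sqrt(2)*sqrt(Y))
K = -14111 (K = -9017 - 5094 = -14111)
I(J) = 6 + 210*J**2 (I(J) = 6 - (-210)*J**2 = 6 + 210*J**2)
(U(C) + K) + I(T(-9)) = (sqrt(2)*sqrt(-66) - 14111) + (6 + 210*(-9)**2) = (sqrt(2)*(I*sqrt(66)) - 14111) + (6 + 210*81) = (2*I*sqrt(33) - 14111) + (6 + 17010) = (-14111 + 2*I*sqrt(33)) + 17016 = 2905 + 2*I*sqrt(33)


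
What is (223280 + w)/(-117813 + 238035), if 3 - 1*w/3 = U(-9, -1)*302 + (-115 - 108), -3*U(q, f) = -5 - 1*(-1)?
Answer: 12375/6679 ≈ 1.8528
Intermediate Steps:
U(q, f) = 4/3 (U(q, f) = -(-5 - 1*(-1))/3 = -(-5 + 1)/3 = -⅓*(-4) = 4/3)
w = -530 (w = 9 - 3*((4/3)*302 + (-115 - 108)) = 9 - 3*(1208/3 - 223) = 9 - 3*539/3 = 9 - 539 = -530)
(223280 + w)/(-117813 + 238035) = (223280 - 530)/(-117813 + 238035) = 222750/120222 = 222750*(1/120222) = 12375/6679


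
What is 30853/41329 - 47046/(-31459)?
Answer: 2914968661/1300169011 ≈ 2.2420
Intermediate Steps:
30853/41329 - 47046/(-31459) = 30853*(1/41329) - 47046*(-1/31459) = 30853/41329 + 47046/31459 = 2914968661/1300169011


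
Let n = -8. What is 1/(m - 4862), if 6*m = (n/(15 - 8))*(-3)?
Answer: -7/34030 ≈ -0.00020570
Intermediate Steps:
m = 4/7 (m = (-8/(15 - 8)*(-3))/6 = (-8/7*(-3))/6 = (⅙)*(24/7) = 4/7 ≈ 0.57143)
1/(m - 4862) = 1/(4/7 - 4862) = 1/(-34030/7) = -7/34030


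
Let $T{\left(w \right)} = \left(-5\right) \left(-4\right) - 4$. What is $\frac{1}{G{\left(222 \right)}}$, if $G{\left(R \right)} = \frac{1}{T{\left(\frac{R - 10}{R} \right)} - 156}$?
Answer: $-140$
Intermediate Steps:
$T{\left(w \right)} = 16$ ($T{\left(w \right)} = 20 - 4 = 16$)
$G{\left(R \right)} = - \frac{1}{140}$ ($G{\left(R \right)} = \frac{1}{16 - 156} = \frac{1}{-140} = - \frac{1}{140}$)
$\frac{1}{G{\left(222 \right)}} = \frac{1}{- \frac{1}{140}} = -140$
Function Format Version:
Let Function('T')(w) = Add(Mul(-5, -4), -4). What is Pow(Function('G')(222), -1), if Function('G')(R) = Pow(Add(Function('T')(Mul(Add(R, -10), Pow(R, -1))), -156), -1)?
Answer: -140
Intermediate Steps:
Function('T')(w) = 16 (Function('T')(w) = Add(20, -4) = 16)
Function('G')(R) = Rational(-1, 140) (Function('G')(R) = Pow(Add(16, -156), -1) = Pow(-140, -1) = Rational(-1, 140))
Pow(Function('G')(222), -1) = Pow(Rational(-1, 140), -1) = -140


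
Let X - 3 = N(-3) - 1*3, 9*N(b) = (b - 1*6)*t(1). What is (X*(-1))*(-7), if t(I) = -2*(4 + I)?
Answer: 70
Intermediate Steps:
t(I) = -8 - 2*I
N(b) = 20/3 - 10*b/9 (N(b) = ((b - 1*6)*(-8 - 2*1))/9 = ((b - 6)*(-8 - 2))/9 = ((-6 + b)*(-10))/9 = (60 - 10*b)/9 = 20/3 - 10*b/9)
X = 10 (X = 3 + ((20/3 - 10/9*(-3)) - 1*3) = 3 + ((20/3 + 10/3) - 3) = 3 + (10 - 3) = 3 + 7 = 10)
(X*(-1))*(-7) = (10*(-1))*(-7) = -10*(-7) = 70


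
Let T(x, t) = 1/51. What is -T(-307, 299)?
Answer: -1/51 ≈ -0.019608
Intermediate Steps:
T(x, t) = 1/51
-T(-307, 299) = -1*1/51 = -1/51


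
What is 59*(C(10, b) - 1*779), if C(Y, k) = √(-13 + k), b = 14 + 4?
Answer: -45961 + 59*√5 ≈ -45829.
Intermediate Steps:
b = 18
59*(C(10, b) - 1*779) = 59*(√(-13 + 18) - 1*779) = 59*(√5 - 779) = 59*(-779 + √5) = -45961 + 59*√5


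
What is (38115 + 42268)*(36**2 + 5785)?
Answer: 569192023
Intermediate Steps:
(38115 + 42268)*(36**2 + 5785) = 80383*(1296 + 5785) = 80383*7081 = 569192023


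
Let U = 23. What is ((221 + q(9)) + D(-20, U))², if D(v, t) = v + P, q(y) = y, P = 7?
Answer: 47089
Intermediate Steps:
D(v, t) = 7 + v (D(v, t) = v + 7 = 7 + v)
((221 + q(9)) + D(-20, U))² = ((221 + 9) + (7 - 20))² = (230 - 13)² = 217² = 47089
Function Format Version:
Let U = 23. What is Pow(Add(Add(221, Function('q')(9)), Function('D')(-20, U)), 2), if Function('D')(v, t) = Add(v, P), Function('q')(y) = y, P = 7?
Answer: 47089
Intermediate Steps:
Function('D')(v, t) = Add(7, v) (Function('D')(v, t) = Add(v, 7) = Add(7, v))
Pow(Add(Add(221, Function('q')(9)), Function('D')(-20, U)), 2) = Pow(Add(Add(221, 9), Add(7, -20)), 2) = Pow(Add(230, -13), 2) = Pow(217, 2) = 47089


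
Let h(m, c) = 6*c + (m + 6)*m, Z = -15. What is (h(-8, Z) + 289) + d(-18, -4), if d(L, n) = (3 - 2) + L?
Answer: 198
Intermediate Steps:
h(m, c) = 6*c + m*(6 + m) (h(m, c) = 6*c + (6 + m)*m = 6*c + m*(6 + m))
d(L, n) = 1 + L
(h(-8, Z) + 289) + d(-18, -4) = (((-8)² + 6*(-15) + 6*(-8)) + 289) + (1 - 18) = ((64 - 90 - 48) + 289) - 17 = (-74 + 289) - 17 = 215 - 17 = 198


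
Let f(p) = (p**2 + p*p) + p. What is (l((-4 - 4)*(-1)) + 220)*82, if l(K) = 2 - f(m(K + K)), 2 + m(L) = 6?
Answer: 15252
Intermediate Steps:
m(L) = 4 (m(L) = -2 + 6 = 4)
f(p) = p + 2*p**2 (f(p) = (p**2 + p**2) + p = 2*p**2 + p = p + 2*p**2)
l(K) = -34 (l(K) = 2 - 4*(1 + 2*4) = 2 - 4*(1 + 8) = 2 - 4*9 = 2 - 1*36 = 2 - 36 = -34)
(l((-4 - 4)*(-1)) + 220)*82 = (-34 + 220)*82 = 186*82 = 15252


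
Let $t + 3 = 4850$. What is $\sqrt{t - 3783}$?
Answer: $2 \sqrt{266} \approx 32.619$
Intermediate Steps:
$t = 4847$ ($t = -3 + 4850 = 4847$)
$\sqrt{t - 3783} = \sqrt{4847 - 3783} = \sqrt{1064} = 2 \sqrt{266}$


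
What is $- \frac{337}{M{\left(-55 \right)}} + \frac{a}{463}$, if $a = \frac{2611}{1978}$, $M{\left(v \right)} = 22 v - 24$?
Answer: $\frac{77962823}{282528619} \approx 0.27595$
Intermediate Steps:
$M{\left(v \right)} = -24 + 22 v$
$a = \frac{2611}{1978}$ ($a = 2611 \cdot \frac{1}{1978} = \frac{2611}{1978} \approx 1.32$)
$- \frac{337}{M{\left(-55 \right)}} + \frac{a}{463} = - \frac{337}{-24 + 22 \left(-55\right)} + \frac{2611}{1978 \cdot 463} = - \frac{337}{-24 - 1210} + \frac{2611}{1978} \cdot \frac{1}{463} = - \frac{337}{-1234} + \frac{2611}{915814} = \left(-337\right) \left(- \frac{1}{1234}\right) + \frac{2611}{915814} = \frac{337}{1234} + \frac{2611}{915814} = \frac{77962823}{282528619}$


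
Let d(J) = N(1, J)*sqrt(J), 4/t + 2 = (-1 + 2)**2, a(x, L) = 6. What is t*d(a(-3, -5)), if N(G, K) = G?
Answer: -4*sqrt(6) ≈ -9.7980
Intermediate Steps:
t = -4 (t = 4/(-2 + (-1 + 2)**2) = 4/(-2 + 1**2) = 4/(-2 + 1) = 4/(-1) = 4*(-1) = -4)
d(J) = sqrt(J) (d(J) = 1*sqrt(J) = sqrt(J))
t*d(a(-3, -5)) = -4*sqrt(6)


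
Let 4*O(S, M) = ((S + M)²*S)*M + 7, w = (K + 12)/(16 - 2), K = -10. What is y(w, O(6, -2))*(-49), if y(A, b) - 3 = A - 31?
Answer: 1365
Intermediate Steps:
w = ⅐ (w = (-10 + 12)/(16 - 2) = 2/14 = 2*(1/14) = ⅐ ≈ 0.14286)
O(S, M) = 7/4 + M*S*(M + S)²/4 (O(S, M) = (((S + M)²*S)*M + 7)/4 = (((M + S)²*S)*M + 7)/4 = ((S*(M + S)²)*M + 7)/4 = (M*S*(M + S)² + 7)/4 = (7 + M*S*(M + S)²)/4 = 7/4 + M*S*(M + S)²/4)
y(A, b) = -28 + A (y(A, b) = 3 + (A - 31) = 3 + (-31 + A) = -28 + A)
y(w, O(6, -2))*(-49) = (-28 + ⅐)*(-49) = -195/7*(-49) = 1365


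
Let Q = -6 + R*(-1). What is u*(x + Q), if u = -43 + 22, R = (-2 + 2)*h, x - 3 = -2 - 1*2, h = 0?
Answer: 147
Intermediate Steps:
x = -1 (x = 3 + (-2 - 1*2) = 3 + (-2 - 2) = 3 - 4 = -1)
R = 0 (R = (-2 + 2)*0 = 0*0 = 0)
u = -21
Q = -6 (Q = -6 + 0*(-1) = -6 + 0 = -6)
u*(x + Q) = -21*(-1 - 6) = -21*(-7) = 147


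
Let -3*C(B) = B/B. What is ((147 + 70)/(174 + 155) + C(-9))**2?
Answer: 2116/19881 ≈ 0.10643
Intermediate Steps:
C(B) = -1/3 (C(B) = -B/(3*B) = -1/3*1 = -1/3)
((147 + 70)/(174 + 155) + C(-9))**2 = ((147 + 70)/(174 + 155) - 1/3)**2 = (217/329 - 1/3)**2 = (217*(1/329) - 1/3)**2 = (31/47 - 1/3)**2 = (46/141)**2 = 2116/19881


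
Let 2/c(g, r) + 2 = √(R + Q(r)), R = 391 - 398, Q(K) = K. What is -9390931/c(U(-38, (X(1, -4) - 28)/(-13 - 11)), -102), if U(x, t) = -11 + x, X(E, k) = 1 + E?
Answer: 9390931 - 9390931*I*√109/2 ≈ 9.3909e+6 - 4.9022e+7*I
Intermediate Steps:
R = -7
c(g, r) = 2/(-2 + √(-7 + r))
-9390931/c(U(-38, (X(1, -4) - 28)/(-13 - 11)), -102) = -(-9390931 + 9390931*√(-7 - 102)/2) = -(-9390931 + 9390931*I*√109/2) = -9390931*(-1 + I*√109/2) = 9390931 - 9390931*I*√109/2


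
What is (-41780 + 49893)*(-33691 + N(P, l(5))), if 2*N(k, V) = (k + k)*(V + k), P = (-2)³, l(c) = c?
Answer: -273140371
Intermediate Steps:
P = -8
N(k, V) = k*(V + k) (N(k, V) = ((k + k)*(V + k))/2 = ((2*k)*(V + k))/2 = (2*k*(V + k))/2 = k*(V + k))
(-41780 + 49893)*(-33691 + N(P, l(5))) = (-41780 + 49893)*(-33691 - 8*(5 - 8)) = 8113*(-33691 - 8*(-3)) = 8113*(-33691 + 24) = 8113*(-33667) = -273140371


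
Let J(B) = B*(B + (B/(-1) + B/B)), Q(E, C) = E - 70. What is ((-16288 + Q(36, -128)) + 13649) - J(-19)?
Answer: -2654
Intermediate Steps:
Q(E, C) = -70 + E
J(B) = B (J(B) = B*(B + (B*(-1) + 1)) = B*(B + (-B + 1)) = B*(B + (1 - B)) = B*1 = B)
((-16288 + Q(36, -128)) + 13649) - J(-19) = ((-16288 + (-70 + 36)) + 13649) - 1*(-19) = ((-16288 - 34) + 13649) + 19 = (-16322 + 13649) + 19 = -2673 + 19 = -2654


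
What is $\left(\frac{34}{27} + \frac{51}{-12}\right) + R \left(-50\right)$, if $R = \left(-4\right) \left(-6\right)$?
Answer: $- \frac{129923}{108} \approx -1203.0$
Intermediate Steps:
$R = 24$
$\left(\frac{34}{27} + \frac{51}{-12}\right) + R \left(-50\right) = \left(\frac{34}{27} + \frac{51}{-12}\right) + 24 \left(-50\right) = \left(34 \cdot \frac{1}{27} + 51 \left(- \frac{1}{12}\right)\right) - 1200 = \left(\frac{34}{27} - \frac{17}{4}\right) - 1200 = - \frac{323}{108} - 1200 = - \frac{129923}{108}$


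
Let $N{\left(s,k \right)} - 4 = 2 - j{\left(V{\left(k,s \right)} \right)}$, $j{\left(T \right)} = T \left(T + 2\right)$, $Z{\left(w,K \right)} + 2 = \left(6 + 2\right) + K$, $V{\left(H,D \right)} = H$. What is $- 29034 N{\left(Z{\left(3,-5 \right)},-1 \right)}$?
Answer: $-203238$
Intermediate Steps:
$Z{\left(w,K \right)} = 6 + K$ ($Z{\left(w,K \right)} = -2 + \left(\left(6 + 2\right) + K\right) = -2 + \left(8 + K\right) = 6 + K$)
$j{\left(T \right)} = T \left(2 + T\right)$
$N{\left(s,k \right)} = 6 - k \left(2 + k\right)$ ($N{\left(s,k \right)} = 4 - \left(-2 + k \left(2 + k\right)\right) = 6 - k \left(2 + k\right)$)
$- 29034 N{\left(Z{\left(3,-5 \right)},-1 \right)} = - 29034 \left(6 - - (2 - 1)\right) = - 29034 \left(6 - \left(-1\right) 1\right) = - 29034 \left(6 + 1\right) = \left(-29034\right) 7 = -203238$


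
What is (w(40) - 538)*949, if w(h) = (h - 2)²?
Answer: 859794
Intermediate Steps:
w(h) = (-2 + h)²
(w(40) - 538)*949 = ((-2 + 40)² - 538)*949 = (38² - 538)*949 = (1444 - 538)*949 = 906*949 = 859794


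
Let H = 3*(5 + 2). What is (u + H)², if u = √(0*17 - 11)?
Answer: (21 + I*√11)² ≈ 430.0 + 139.3*I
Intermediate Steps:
u = I*√11 (u = √(0 - 11) = √(-11) = I*√11 ≈ 3.3166*I)
H = 21 (H = 3*7 = 21)
(u + H)² = (I*√11 + 21)² = (21 + I*√11)²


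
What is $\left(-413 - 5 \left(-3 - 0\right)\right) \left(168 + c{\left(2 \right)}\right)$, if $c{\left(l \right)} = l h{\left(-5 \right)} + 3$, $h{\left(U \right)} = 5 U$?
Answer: $-48158$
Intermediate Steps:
$c{\left(l \right)} = 3 - 25 l$ ($c{\left(l \right)} = l 5 \left(-5\right) + 3 = l \left(-25\right) + 3 = - 25 l + 3 = 3 - 25 l$)
$\left(-413 - 5 \left(-3 - 0\right)\right) \left(168 + c{\left(2 \right)}\right) = \left(-413 - 5 \left(-3 - 0\right)\right) \left(168 + \left(3 - 50\right)\right) = \left(-413 - 5 \left(-3 + \left(-1 + 1\right)\right)\right) \left(168 + \left(3 - 50\right)\right) = \left(-413 - 5 \left(-3 + 0\right)\right) \left(168 - 47\right) = \left(-413 - -15\right) 121 = \left(-413 + 15\right) 121 = \left(-398\right) 121 = -48158$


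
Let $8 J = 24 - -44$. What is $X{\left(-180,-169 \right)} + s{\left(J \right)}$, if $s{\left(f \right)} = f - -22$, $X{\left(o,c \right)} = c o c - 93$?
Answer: $- \frac{10282085}{2} \approx -5.141 \cdot 10^{6}$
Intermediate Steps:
$X{\left(o,c \right)} = -93 + o c^{2}$ ($X{\left(o,c \right)} = o c^{2} - 93 = -93 + o c^{2}$)
$J = \frac{17}{2}$ ($J = \frac{24 - -44}{8} = \frac{24 + 44}{8} = \frac{1}{8} \cdot 68 = \frac{17}{2} \approx 8.5$)
$s{\left(f \right)} = 22 + f$ ($s{\left(f \right)} = f + 22 = 22 + f$)
$X{\left(-180,-169 \right)} + s{\left(J \right)} = \left(-93 - 180 \left(-169\right)^{2}\right) + \left(22 + \frac{17}{2}\right) = \left(-93 - 5140980\right) + \frac{61}{2} = -5141073 + \frac{61}{2} = - \frac{10282085}{2}$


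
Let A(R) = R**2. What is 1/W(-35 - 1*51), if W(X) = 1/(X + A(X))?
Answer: 7310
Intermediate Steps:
W(X) = 1/(X + X**2)
1/W(-35 - 1*51) = 1/(1/((-35 - 1*51)*(1 + (-35 - 1*51)))) = 1/(1/((-35 - 51)*(1 + (-35 - 51)))) = 1/(1/((-86)*(1 - 86))) = 1/(-1/86/(-85)) = 1/(-1/86*(-1/85)) = 1/(1/7310) = 7310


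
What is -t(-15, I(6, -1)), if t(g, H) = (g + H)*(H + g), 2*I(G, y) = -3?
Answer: -1089/4 ≈ -272.25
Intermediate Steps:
I(G, y) = -3/2 (I(G, y) = (½)*(-3) = -3/2)
t(g, H) = (H + g)² (t(g, H) = (H + g)*(H + g) = (H + g)²)
-t(-15, I(6, -1)) = -(-3/2 - 15)² = -(-33/2)² = -1*1089/4 = -1089/4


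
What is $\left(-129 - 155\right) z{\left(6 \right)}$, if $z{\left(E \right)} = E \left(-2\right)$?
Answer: $3408$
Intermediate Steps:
$z{\left(E \right)} = - 2 E$
$\left(-129 - 155\right) z{\left(6 \right)} = \left(-129 - 155\right) \left(\left(-2\right) 6\right) = \left(-284\right) \left(-12\right) = 3408$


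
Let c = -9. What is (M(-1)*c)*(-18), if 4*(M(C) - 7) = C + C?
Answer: 1053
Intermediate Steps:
M(C) = 7 + C/2 (M(C) = 7 + (C + C)/4 = 7 + (2*C)/4 = 7 + C/2)
(M(-1)*c)*(-18) = ((7 + (½)*(-1))*(-9))*(-18) = ((7 - ½)*(-9))*(-18) = ((13/2)*(-9))*(-18) = -117/2*(-18) = 1053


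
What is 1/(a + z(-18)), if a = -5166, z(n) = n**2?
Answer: -1/4842 ≈ -0.00020653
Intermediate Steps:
1/(a + z(-18)) = 1/(-5166 + (-18)**2) = 1/(-5166 + 324) = 1/(-4842) = -1/4842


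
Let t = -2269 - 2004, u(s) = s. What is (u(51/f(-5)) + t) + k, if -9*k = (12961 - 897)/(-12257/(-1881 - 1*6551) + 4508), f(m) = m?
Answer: -33164484872/7742385 ≈ -4283.5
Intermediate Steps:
t = -4273
k = -460288/1548477 (k = -(12961 - 897)/(9*(-12257/(-1881 - 1*6551) + 4508)) = -12064/(9*(-12257/(-1881 - 6551) + 4508)) = -12064/(9*(-12257/(-8432) + 4508)) = -12064/(9*(-12257*(-1/8432) + 4508)) = -12064/(9*(721/496 + 4508)) = -12064/(9*2236689/496) = -12064*496/(9*2236689) = -⅑*460288/172053 = -460288/1548477 ≈ -0.29725)
(u(51/f(-5)) + t) + k = (51/(-5) - 4273) - 460288/1548477 = (51*(-⅕) - 4273) - 460288/1548477 = (-51/5 - 4273) - 460288/1548477 = -21416/5 - 460288/1548477 = -33164484872/7742385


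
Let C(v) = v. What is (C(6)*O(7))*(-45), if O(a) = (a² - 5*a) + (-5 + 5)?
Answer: -3780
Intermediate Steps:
O(a) = a² - 5*a (O(a) = (a² - 5*a) + 0 = a² - 5*a)
(C(6)*O(7))*(-45) = (6*(7*(-5 + 7)))*(-45) = (6*(7*2))*(-45) = (6*14)*(-45) = 84*(-45) = -3780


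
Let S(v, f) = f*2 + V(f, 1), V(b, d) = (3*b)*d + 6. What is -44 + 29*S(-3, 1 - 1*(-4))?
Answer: 855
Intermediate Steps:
V(b, d) = 6 + 3*b*d (V(b, d) = 3*b*d + 6 = 6 + 3*b*d)
S(v, f) = 6 + 5*f (S(v, f) = f*2 + (6 + 3*f*1) = 2*f + (6 + 3*f) = 6 + 5*f)
-44 + 29*S(-3, 1 - 1*(-4)) = -44 + 29*(6 + 5*(1 - 1*(-4))) = -44 + 29*(6 + 5*(1 + 4)) = -44 + 29*(6 + 5*5) = -44 + 29*(6 + 25) = -44 + 29*31 = -44 + 899 = 855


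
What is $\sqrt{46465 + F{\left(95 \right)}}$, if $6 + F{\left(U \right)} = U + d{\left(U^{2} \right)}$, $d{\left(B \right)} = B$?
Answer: $\sqrt{55579} \approx 235.75$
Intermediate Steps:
$F{\left(U \right)} = -6 + U + U^{2}$ ($F{\left(U \right)} = -6 + \left(U + U^{2}\right) = -6 + U + U^{2}$)
$\sqrt{46465 + F{\left(95 \right)}} = \sqrt{46465 + \left(-6 + 95 + 95^{2}\right)} = \sqrt{46465 + \left(-6 + 95 + 9025\right)} = \sqrt{46465 + 9114} = \sqrt{55579}$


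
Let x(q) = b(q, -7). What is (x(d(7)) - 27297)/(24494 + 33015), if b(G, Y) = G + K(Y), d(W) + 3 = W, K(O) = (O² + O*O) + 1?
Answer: -27194/57509 ≈ -0.47287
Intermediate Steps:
K(O) = 1 + 2*O² (K(O) = (O² + O²) + 1 = 2*O² + 1 = 1 + 2*O²)
d(W) = -3 + W
b(G, Y) = 1 + G + 2*Y² (b(G, Y) = G + (1 + 2*Y²) = 1 + G + 2*Y²)
x(q) = 99 + q (x(q) = 1 + q + 2*(-7)² = 1 + q + 2*49 = 1 + q + 98 = 99 + q)
(x(d(7)) - 27297)/(24494 + 33015) = ((99 + (-3 + 7)) - 27297)/(24494 + 33015) = ((99 + 4) - 27297)/57509 = (103 - 27297)*(1/57509) = -27194*1/57509 = -27194/57509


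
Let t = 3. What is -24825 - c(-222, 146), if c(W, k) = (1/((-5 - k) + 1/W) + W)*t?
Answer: -809881491/33523 ≈ -24159.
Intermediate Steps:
c(W, k) = 3*W + 3/(-5 + 1/W - k) (c(W, k) = (1/((-5 - k) + 1/W) + W)*3 = (1/(-5 + 1/W - k) + W)*3 = (W + 1/(-5 + 1/W - k))*3 = 3*W + 3/(-5 + 1/W - k))
-24825 - c(-222, 146) = -24825 - 3*(-222)*(-2 + 5*(-222) - 222*146)/(-1 + 5*(-222) - 222*146) = -24825 - 3*(-222)*(-2 - 1110 - 32412)/(-1 - 1110 - 32412) = -24825 - 3*(-222)*(-33524)/(-33523) = -24825 - 3*(-222)*(-1)*(-33524)/33523 = -24825 - 1*(-22326984/33523) = -24825 + 22326984/33523 = -809881491/33523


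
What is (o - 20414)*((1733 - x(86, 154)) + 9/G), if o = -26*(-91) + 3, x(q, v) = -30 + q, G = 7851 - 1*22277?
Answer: -436551731685/14426 ≈ -3.0261e+7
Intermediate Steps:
G = -14426 (G = 7851 - 22277 = -14426)
o = 2369 (o = 2366 + 3 = 2369)
(o - 20414)*((1733 - x(86, 154)) + 9/G) = (2369 - 20414)*((1733 - (-30 + 86)) + 9/(-14426)) = -18045*((1733 - 1*56) + 9*(-1/14426)) = -18045*((1733 - 56) - 9/14426) = -18045*(1677 - 9/14426) = -18045*24192393/14426 = -436551731685/14426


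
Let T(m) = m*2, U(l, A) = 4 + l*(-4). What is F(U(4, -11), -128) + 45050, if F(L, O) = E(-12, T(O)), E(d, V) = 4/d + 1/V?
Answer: 34598141/768 ≈ 45050.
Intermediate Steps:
U(l, A) = 4 - 4*l
T(m) = 2*m
E(d, V) = 1/V + 4/d (E(d, V) = 4/d + 1/V = 1/V + 4/d)
F(L, O) = -⅓ + 1/(2*O) (F(L, O) = 1/(2*O) + 4/(-12) = 1/(2*O) + 4*(-1/12) = 1/(2*O) - ⅓ = -⅓ + 1/(2*O))
F(U(4, -11), -128) + 45050 = (⅙)*(3 - 2*(-128))/(-128) + 45050 = (⅙)*(-1/128)*(3 + 256) + 45050 = (⅙)*(-1/128)*259 + 45050 = -259/768 + 45050 = 34598141/768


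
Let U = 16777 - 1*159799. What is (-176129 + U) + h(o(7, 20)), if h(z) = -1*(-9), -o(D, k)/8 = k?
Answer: -319142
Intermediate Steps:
o(D, k) = -8*k
h(z) = 9
U = -143022 (U = 16777 - 159799 = -143022)
(-176129 + U) + h(o(7, 20)) = (-176129 - 143022) + 9 = -319151 + 9 = -319142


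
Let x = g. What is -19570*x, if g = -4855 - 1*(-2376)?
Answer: 48514030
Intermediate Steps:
g = -2479 (g = -4855 + 2376 = -2479)
x = -2479
-19570*x = -19570/(1/(-2479)) = -19570/(-1/2479) = -19570*(-2479) = 48514030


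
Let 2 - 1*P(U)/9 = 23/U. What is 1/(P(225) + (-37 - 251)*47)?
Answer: -25/337973 ≈ -7.3970e-5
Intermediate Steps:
P(U) = 18 - 207/U
1/(P(225) + (-37 - 251)*47) = 1/((18 - 207/225) + (-37 - 251)*47) = 1/((18 - 207*1/225) - 288*47) = 1/((18 - 23/25) - 13536) = 1/(427/25 - 13536) = 1/(-337973/25) = -25/337973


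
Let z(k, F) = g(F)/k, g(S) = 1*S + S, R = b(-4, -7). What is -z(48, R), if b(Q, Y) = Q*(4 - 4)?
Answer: 0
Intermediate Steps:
b(Q, Y) = 0 (b(Q, Y) = Q*0 = 0)
R = 0
g(S) = 2*S (g(S) = S + S = 2*S)
z(k, F) = 2*F/k (z(k, F) = (2*F)/k = 2*F/k)
-z(48, R) = -2*0/48 = -1*0 = 0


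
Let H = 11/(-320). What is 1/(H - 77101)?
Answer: -320/24672331 ≈ -1.2970e-5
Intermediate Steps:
H = -11/320 (H = 11*(-1/320) = -11/320 ≈ -0.034375)
1/(H - 77101) = 1/(-11/320 - 77101) = 1/(-24672331/320) = -320/24672331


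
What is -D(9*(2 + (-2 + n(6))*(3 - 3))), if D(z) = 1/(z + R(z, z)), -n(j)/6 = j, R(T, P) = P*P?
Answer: -1/342 ≈ -0.0029240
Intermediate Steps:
R(T, P) = P²
n(j) = -6*j
D(z) = 1/(z + z²)
-D(9*(2 + (-2 + n(6))*(3 - 3))) = -1/((9*(2 + (-2 - 6*6)*(3 - 3)))*(1 + 9*(2 + (-2 - 6*6)*(3 - 3)))) = -1/((9*(2 + (-2 - 36)*0))*(1 + 9*(2 + (-2 - 36)*0))) = -1/((9*(2 - 38*0))*(1 + 9*(2 - 38*0))) = -1/((9*(2 + 0))*(1 + 9*(2 + 0))) = -1/((9*2)*(1 + 9*2)) = -1/(18*(1 + 18)) = -1/(18*19) = -1*1/342 = -1/342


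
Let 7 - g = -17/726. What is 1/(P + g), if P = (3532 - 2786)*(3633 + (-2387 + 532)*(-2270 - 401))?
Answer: 726/2685416032547 ≈ 2.7035e-10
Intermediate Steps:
g = 5099/726 (g = 7 - (-17)/726 = 7 - 1*(-17/726) = 7 + 17/726 = 5099/726 ≈ 7.0234)
P = 3698920148 (P = 746*(3633 - 1855*(-2671)) = 746*(3633 + 4954705) = 746*4958338 = 3698920148)
1/(P + g) = 1/(3698920148 + 5099/726) = 1/(2685416032547/726) = 726/2685416032547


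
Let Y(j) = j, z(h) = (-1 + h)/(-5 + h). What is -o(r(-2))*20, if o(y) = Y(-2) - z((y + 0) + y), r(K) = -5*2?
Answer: 284/5 ≈ 56.800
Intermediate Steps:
z(h) = (-1 + h)/(-5 + h)
r(K) = -10
o(y) = -2 - (-1 + 2*y)/(-5 + 2*y) (o(y) = -2 - (-1 + ((y + 0) + y))/(-5 + ((y + 0) + y)) = -2 - (-1 + (y + y))/(-5 + (y + y)) = -2 - (-1 + 2*y)/(-5 + 2*y))
-o(r(-2))*20 = -(11 - 6*(-10))/(-5 + 2*(-10))*20 = -(11 + 60)/(-5 - 20)*20 = -71/(-25)*20 = -(-1)*71/25*20 = -1*(-71/25)*20 = (71/25)*20 = 284/5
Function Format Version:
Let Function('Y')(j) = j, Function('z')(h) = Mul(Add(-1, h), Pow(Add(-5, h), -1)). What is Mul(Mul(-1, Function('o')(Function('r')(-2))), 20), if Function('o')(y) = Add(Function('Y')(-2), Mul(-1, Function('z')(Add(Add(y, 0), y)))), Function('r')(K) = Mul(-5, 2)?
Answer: Rational(284, 5) ≈ 56.800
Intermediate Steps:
Function('z')(h) = Mul(Pow(Add(-5, h), -1), Add(-1, h))
Function('r')(K) = -10
Function('o')(y) = Add(-2, Mul(-1, Pow(Add(-5, Mul(2, y)), -1), Add(-1, Mul(2, y)))) (Function('o')(y) = Add(-2, Mul(-1, Mul(Pow(Add(-5, Add(Add(y, 0), y)), -1), Add(-1, Add(Add(y, 0), y))))) = Add(-2, Mul(-1, Mul(Pow(Add(-5, Add(y, y)), -1), Add(-1, Add(y, y))))) = Add(-2, Mul(-1, Mul(Pow(Add(-5, Mul(2, y)), -1), Add(-1, Mul(2, y))))) = Add(-2, Mul(-1, Pow(Add(-5, Mul(2, y)), -1), Add(-1, Mul(2, y)))))
Mul(Mul(-1, Function('o')(Function('r')(-2))), 20) = Mul(Mul(-1, Mul(Pow(Add(-5, Mul(2, -10)), -1), Add(11, Mul(-6, -10)))), 20) = Mul(Mul(-1, Mul(Pow(Add(-5, -20), -1), Add(11, 60))), 20) = Mul(Mul(-1, Mul(Pow(-25, -1), 71)), 20) = Mul(Mul(-1, Mul(Rational(-1, 25), 71)), 20) = Mul(Mul(-1, Rational(-71, 25)), 20) = Mul(Rational(71, 25), 20) = Rational(284, 5)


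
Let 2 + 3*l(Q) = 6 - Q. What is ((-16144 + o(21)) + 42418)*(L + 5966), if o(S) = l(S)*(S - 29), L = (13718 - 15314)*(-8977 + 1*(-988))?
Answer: 1256230149548/3 ≈ 4.1874e+11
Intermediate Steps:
L = 15904140 (L = -1596*(-8977 - 988) = -1596*(-9965) = 15904140)
l(Q) = 4/3 - Q/3 (l(Q) = -⅔ + (6 - Q)/3 = -⅔ + (2 - Q/3) = 4/3 - Q/3)
o(S) = (-29 + S)*(4/3 - S/3) (o(S) = (4/3 - S/3)*(S - 29) = (4/3 - S/3)*(-29 + S) = (-29 + S)*(4/3 - S/3))
((-16144 + o(21)) + 42418)*(L + 5966) = ((-16144 - (-29 + 21)*(-4 + 21)/3) + 42418)*(15904140 + 5966) = ((-16144 - ⅓*(-8)*17) + 42418)*15910106 = ((-16144 + 136/3) + 42418)*15910106 = (-48296/3 + 42418)*15910106 = (78958/3)*15910106 = 1256230149548/3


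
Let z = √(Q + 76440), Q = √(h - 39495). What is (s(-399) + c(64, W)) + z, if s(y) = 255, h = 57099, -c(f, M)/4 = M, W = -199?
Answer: 1051 + √(76440 + 6*√489) ≈ 1327.7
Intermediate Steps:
c(f, M) = -4*M
Q = 6*√489 (Q = √(57099 - 39495) = √17604 = 6*√489 ≈ 132.68)
z = √(76440 + 6*√489) (z = √(6*√489 + 76440) = √(76440 + 6*√489) ≈ 276.72)
(s(-399) + c(64, W)) + z = (255 - 4*(-199)) + √(76440 + 6*√489) = (255 + 796) + √(76440 + 6*√489) = 1051 + √(76440 + 6*√489)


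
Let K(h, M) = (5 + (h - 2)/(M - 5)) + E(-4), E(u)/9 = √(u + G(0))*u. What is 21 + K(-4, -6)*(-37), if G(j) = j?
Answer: -2026/11 + 2664*I ≈ -184.18 + 2664.0*I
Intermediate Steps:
E(u) = 9*u^(3/2) (E(u) = 9*(√(u + 0)*u) = 9*(√u*u) = 9*u^(3/2))
K(h, M) = 5 - 72*I + (-2 + h)/(-5 + M) (K(h, M) = (5 + (h - 2)/(M - 5)) + 9*(-4)^(3/2) = (5 + (-2 + h)/(-5 + M)) + 9*(-8*I) = (5 + (-2 + h)/(-5 + M)) - 72*I = 5 - 72*I + (-2 + h)/(-5 + M))
21 + K(-4, -6)*(-37) = 21 + ((-27 - 4 + 360*I - 6*(5 - 72*I))/(-5 - 6))*(-37) = 21 + ((-27 - 4 + 360*I + (-30 + 432*I))/(-11))*(-37) = 21 - (-61 + 792*I)/11*(-37) = 21 + (61/11 - 72*I)*(-37) = 21 + (-2257/11 + 2664*I) = -2026/11 + 2664*I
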